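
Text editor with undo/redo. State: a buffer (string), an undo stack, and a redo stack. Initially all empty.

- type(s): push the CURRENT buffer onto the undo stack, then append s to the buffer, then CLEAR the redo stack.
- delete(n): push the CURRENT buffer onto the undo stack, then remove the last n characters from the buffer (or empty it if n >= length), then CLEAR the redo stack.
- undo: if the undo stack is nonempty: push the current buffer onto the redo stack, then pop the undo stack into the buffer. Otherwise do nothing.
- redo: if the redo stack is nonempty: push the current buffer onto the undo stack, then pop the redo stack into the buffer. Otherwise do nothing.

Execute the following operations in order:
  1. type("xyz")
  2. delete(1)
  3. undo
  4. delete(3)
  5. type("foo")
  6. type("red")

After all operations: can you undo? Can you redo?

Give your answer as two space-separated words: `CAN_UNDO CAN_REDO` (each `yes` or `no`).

After op 1 (type): buf='xyz' undo_depth=1 redo_depth=0
After op 2 (delete): buf='xy' undo_depth=2 redo_depth=0
After op 3 (undo): buf='xyz' undo_depth=1 redo_depth=1
After op 4 (delete): buf='(empty)' undo_depth=2 redo_depth=0
After op 5 (type): buf='foo' undo_depth=3 redo_depth=0
After op 6 (type): buf='foored' undo_depth=4 redo_depth=0

Answer: yes no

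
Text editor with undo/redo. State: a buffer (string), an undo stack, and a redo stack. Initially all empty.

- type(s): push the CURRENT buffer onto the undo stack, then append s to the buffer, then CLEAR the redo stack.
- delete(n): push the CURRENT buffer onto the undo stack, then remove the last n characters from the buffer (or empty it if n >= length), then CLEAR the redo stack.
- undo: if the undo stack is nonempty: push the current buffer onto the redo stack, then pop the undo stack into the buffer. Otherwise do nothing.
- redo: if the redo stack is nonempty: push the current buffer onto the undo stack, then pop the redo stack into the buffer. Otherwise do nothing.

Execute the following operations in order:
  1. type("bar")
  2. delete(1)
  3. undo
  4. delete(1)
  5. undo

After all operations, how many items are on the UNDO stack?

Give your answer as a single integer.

Answer: 1

Derivation:
After op 1 (type): buf='bar' undo_depth=1 redo_depth=0
After op 2 (delete): buf='ba' undo_depth=2 redo_depth=0
After op 3 (undo): buf='bar' undo_depth=1 redo_depth=1
After op 4 (delete): buf='ba' undo_depth=2 redo_depth=0
After op 5 (undo): buf='bar' undo_depth=1 redo_depth=1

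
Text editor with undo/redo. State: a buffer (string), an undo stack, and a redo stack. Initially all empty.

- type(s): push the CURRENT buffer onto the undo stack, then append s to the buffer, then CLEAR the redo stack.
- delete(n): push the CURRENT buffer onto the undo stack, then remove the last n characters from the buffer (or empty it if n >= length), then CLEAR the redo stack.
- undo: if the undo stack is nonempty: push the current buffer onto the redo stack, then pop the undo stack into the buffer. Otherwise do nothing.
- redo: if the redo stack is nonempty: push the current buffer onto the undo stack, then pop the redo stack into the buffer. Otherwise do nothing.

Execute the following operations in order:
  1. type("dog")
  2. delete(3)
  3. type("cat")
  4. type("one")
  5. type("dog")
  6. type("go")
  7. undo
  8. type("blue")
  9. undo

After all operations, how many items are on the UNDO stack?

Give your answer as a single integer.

Answer: 5

Derivation:
After op 1 (type): buf='dog' undo_depth=1 redo_depth=0
After op 2 (delete): buf='(empty)' undo_depth=2 redo_depth=0
After op 3 (type): buf='cat' undo_depth=3 redo_depth=0
After op 4 (type): buf='catone' undo_depth=4 redo_depth=0
After op 5 (type): buf='catonedog' undo_depth=5 redo_depth=0
After op 6 (type): buf='catonedoggo' undo_depth=6 redo_depth=0
After op 7 (undo): buf='catonedog' undo_depth=5 redo_depth=1
After op 8 (type): buf='catonedogblue' undo_depth=6 redo_depth=0
After op 9 (undo): buf='catonedog' undo_depth=5 redo_depth=1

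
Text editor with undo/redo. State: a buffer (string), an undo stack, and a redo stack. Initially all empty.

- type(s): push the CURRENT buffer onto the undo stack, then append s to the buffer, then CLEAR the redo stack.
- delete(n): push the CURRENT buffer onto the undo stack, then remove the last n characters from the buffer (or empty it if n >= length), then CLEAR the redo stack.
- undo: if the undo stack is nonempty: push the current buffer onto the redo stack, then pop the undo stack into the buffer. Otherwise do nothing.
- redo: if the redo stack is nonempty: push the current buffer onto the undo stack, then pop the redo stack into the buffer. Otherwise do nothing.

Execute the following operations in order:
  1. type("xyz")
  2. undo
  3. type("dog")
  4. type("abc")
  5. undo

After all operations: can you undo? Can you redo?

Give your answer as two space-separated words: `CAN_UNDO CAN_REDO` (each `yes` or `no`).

Answer: yes yes

Derivation:
After op 1 (type): buf='xyz' undo_depth=1 redo_depth=0
After op 2 (undo): buf='(empty)' undo_depth=0 redo_depth=1
After op 3 (type): buf='dog' undo_depth=1 redo_depth=0
After op 4 (type): buf='dogabc' undo_depth=2 redo_depth=0
After op 5 (undo): buf='dog' undo_depth=1 redo_depth=1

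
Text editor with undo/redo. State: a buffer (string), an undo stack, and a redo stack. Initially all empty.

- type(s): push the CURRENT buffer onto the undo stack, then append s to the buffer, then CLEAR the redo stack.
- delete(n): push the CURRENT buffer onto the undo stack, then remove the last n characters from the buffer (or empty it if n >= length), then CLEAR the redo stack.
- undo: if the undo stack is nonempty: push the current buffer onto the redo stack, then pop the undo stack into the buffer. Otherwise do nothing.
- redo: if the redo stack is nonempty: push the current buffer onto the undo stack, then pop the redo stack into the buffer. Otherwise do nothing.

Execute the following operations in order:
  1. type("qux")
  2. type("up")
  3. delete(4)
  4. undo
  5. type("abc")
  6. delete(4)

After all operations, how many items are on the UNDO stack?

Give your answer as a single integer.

After op 1 (type): buf='qux' undo_depth=1 redo_depth=0
After op 2 (type): buf='quxup' undo_depth=2 redo_depth=0
After op 3 (delete): buf='q' undo_depth=3 redo_depth=0
After op 4 (undo): buf='quxup' undo_depth=2 redo_depth=1
After op 5 (type): buf='quxupabc' undo_depth=3 redo_depth=0
After op 6 (delete): buf='quxu' undo_depth=4 redo_depth=0

Answer: 4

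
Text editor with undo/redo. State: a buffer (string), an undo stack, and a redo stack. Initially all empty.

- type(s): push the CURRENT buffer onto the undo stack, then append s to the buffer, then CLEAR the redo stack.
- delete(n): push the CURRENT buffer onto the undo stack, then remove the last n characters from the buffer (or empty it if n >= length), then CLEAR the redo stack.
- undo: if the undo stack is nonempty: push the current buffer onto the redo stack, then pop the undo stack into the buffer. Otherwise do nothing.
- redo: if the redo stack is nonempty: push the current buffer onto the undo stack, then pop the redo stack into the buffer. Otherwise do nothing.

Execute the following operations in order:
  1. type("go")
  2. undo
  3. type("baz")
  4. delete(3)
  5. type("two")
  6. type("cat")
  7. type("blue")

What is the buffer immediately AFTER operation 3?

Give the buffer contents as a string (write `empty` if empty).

After op 1 (type): buf='go' undo_depth=1 redo_depth=0
After op 2 (undo): buf='(empty)' undo_depth=0 redo_depth=1
After op 3 (type): buf='baz' undo_depth=1 redo_depth=0

Answer: baz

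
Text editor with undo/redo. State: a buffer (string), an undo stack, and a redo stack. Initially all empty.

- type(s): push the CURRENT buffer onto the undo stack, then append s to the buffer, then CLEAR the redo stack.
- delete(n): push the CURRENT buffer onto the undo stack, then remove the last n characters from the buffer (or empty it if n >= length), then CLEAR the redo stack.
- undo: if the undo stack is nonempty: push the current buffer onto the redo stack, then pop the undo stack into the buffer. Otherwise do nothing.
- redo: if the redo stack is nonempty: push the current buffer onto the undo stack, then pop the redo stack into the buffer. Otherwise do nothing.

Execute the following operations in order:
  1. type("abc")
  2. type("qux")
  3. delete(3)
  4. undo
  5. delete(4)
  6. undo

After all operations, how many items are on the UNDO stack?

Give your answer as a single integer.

Answer: 2

Derivation:
After op 1 (type): buf='abc' undo_depth=1 redo_depth=0
After op 2 (type): buf='abcqux' undo_depth=2 redo_depth=0
After op 3 (delete): buf='abc' undo_depth=3 redo_depth=0
After op 4 (undo): buf='abcqux' undo_depth=2 redo_depth=1
After op 5 (delete): buf='ab' undo_depth=3 redo_depth=0
After op 6 (undo): buf='abcqux' undo_depth=2 redo_depth=1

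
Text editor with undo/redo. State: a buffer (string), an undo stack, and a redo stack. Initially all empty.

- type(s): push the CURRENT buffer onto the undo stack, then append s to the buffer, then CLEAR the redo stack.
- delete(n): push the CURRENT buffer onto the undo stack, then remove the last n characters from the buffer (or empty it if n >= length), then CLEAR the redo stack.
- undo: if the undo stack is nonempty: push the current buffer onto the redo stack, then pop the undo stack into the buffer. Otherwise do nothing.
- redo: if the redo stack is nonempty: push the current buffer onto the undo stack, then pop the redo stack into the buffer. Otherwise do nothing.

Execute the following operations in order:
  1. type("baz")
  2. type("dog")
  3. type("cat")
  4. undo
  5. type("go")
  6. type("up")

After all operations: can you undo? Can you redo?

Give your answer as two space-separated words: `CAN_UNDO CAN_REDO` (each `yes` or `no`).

Answer: yes no

Derivation:
After op 1 (type): buf='baz' undo_depth=1 redo_depth=0
After op 2 (type): buf='bazdog' undo_depth=2 redo_depth=0
After op 3 (type): buf='bazdogcat' undo_depth=3 redo_depth=0
After op 4 (undo): buf='bazdog' undo_depth=2 redo_depth=1
After op 5 (type): buf='bazdoggo' undo_depth=3 redo_depth=0
After op 6 (type): buf='bazdoggoup' undo_depth=4 redo_depth=0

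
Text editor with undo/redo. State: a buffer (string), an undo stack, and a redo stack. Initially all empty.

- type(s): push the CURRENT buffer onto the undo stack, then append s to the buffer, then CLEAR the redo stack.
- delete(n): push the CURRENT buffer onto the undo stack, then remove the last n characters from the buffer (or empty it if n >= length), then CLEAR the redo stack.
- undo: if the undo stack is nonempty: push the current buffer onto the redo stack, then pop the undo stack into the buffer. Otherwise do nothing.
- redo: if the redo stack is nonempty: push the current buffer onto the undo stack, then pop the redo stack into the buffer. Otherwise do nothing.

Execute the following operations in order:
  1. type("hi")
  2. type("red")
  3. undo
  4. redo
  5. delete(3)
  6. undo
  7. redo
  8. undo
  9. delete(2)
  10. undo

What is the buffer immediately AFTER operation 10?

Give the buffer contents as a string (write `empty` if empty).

After op 1 (type): buf='hi' undo_depth=1 redo_depth=0
After op 2 (type): buf='hired' undo_depth=2 redo_depth=0
After op 3 (undo): buf='hi' undo_depth=1 redo_depth=1
After op 4 (redo): buf='hired' undo_depth=2 redo_depth=0
After op 5 (delete): buf='hi' undo_depth=3 redo_depth=0
After op 6 (undo): buf='hired' undo_depth=2 redo_depth=1
After op 7 (redo): buf='hi' undo_depth=3 redo_depth=0
After op 8 (undo): buf='hired' undo_depth=2 redo_depth=1
After op 9 (delete): buf='hir' undo_depth=3 redo_depth=0
After op 10 (undo): buf='hired' undo_depth=2 redo_depth=1

Answer: hired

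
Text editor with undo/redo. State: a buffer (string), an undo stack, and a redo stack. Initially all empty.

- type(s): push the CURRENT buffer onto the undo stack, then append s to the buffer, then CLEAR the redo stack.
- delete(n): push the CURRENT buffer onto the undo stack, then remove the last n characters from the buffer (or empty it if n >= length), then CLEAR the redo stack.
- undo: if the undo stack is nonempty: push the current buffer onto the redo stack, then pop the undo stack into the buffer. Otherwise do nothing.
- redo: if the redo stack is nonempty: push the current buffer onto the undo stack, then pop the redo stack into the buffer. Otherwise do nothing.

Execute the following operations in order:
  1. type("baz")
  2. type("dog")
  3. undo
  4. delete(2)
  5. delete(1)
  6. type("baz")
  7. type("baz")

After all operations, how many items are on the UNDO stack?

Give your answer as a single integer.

After op 1 (type): buf='baz' undo_depth=1 redo_depth=0
After op 2 (type): buf='bazdog' undo_depth=2 redo_depth=0
After op 3 (undo): buf='baz' undo_depth=1 redo_depth=1
After op 4 (delete): buf='b' undo_depth=2 redo_depth=0
After op 5 (delete): buf='(empty)' undo_depth=3 redo_depth=0
After op 6 (type): buf='baz' undo_depth=4 redo_depth=0
After op 7 (type): buf='bazbaz' undo_depth=5 redo_depth=0

Answer: 5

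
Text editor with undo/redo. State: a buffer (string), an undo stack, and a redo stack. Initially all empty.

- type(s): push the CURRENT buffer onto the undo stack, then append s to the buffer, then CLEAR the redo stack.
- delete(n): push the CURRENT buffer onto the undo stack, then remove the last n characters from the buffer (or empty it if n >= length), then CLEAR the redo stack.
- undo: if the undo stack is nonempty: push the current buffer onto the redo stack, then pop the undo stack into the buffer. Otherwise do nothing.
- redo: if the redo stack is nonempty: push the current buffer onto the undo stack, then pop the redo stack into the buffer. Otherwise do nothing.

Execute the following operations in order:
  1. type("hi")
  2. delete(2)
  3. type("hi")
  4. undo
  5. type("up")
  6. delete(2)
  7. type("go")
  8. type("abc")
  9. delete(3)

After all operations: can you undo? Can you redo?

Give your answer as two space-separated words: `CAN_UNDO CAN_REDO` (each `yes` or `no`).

Answer: yes no

Derivation:
After op 1 (type): buf='hi' undo_depth=1 redo_depth=0
After op 2 (delete): buf='(empty)' undo_depth=2 redo_depth=0
After op 3 (type): buf='hi' undo_depth=3 redo_depth=0
After op 4 (undo): buf='(empty)' undo_depth=2 redo_depth=1
After op 5 (type): buf='up' undo_depth=3 redo_depth=0
After op 6 (delete): buf='(empty)' undo_depth=4 redo_depth=0
After op 7 (type): buf='go' undo_depth=5 redo_depth=0
After op 8 (type): buf='goabc' undo_depth=6 redo_depth=0
After op 9 (delete): buf='go' undo_depth=7 redo_depth=0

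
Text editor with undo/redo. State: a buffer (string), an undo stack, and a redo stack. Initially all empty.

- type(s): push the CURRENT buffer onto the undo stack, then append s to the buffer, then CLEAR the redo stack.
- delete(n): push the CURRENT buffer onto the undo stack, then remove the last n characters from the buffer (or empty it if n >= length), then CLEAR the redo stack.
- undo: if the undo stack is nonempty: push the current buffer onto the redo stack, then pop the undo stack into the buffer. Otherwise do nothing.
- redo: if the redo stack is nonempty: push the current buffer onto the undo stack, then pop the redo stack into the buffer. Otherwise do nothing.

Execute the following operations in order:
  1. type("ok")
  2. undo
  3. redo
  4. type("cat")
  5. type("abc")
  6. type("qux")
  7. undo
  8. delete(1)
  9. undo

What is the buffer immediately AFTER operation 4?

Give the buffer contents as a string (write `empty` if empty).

After op 1 (type): buf='ok' undo_depth=1 redo_depth=0
After op 2 (undo): buf='(empty)' undo_depth=0 redo_depth=1
After op 3 (redo): buf='ok' undo_depth=1 redo_depth=0
After op 4 (type): buf='okcat' undo_depth=2 redo_depth=0

Answer: okcat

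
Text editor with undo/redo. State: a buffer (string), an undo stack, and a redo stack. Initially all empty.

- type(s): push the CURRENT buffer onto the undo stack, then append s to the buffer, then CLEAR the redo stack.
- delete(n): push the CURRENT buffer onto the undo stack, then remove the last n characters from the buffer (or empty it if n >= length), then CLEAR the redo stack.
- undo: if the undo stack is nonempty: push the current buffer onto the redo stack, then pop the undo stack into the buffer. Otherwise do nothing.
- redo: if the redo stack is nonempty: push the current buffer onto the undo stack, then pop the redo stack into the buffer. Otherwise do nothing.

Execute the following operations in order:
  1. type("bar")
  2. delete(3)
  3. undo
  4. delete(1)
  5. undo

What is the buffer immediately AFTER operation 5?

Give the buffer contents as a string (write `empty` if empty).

Answer: bar

Derivation:
After op 1 (type): buf='bar' undo_depth=1 redo_depth=0
After op 2 (delete): buf='(empty)' undo_depth=2 redo_depth=0
After op 3 (undo): buf='bar' undo_depth=1 redo_depth=1
After op 4 (delete): buf='ba' undo_depth=2 redo_depth=0
After op 5 (undo): buf='bar' undo_depth=1 redo_depth=1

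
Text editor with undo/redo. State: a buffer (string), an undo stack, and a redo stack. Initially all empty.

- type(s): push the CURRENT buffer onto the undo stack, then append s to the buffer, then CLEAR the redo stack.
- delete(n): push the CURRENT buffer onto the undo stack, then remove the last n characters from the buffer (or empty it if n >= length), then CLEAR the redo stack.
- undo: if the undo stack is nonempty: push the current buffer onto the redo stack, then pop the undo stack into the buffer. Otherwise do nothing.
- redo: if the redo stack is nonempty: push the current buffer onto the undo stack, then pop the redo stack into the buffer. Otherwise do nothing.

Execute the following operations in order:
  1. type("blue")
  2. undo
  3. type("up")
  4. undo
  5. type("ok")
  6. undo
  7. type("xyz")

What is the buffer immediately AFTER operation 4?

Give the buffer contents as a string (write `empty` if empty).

After op 1 (type): buf='blue' undo_depth=1 redo_depth=0
After op 2 (undo): buf='(empty)' undo_depth=0 redo_depth=1
After op 3 (type): buf='up' undo_depth=1 redo_depth=0
After op 4 (undo): buf='(empty)' undo_depth=0 redo_depth=1

Answer: empty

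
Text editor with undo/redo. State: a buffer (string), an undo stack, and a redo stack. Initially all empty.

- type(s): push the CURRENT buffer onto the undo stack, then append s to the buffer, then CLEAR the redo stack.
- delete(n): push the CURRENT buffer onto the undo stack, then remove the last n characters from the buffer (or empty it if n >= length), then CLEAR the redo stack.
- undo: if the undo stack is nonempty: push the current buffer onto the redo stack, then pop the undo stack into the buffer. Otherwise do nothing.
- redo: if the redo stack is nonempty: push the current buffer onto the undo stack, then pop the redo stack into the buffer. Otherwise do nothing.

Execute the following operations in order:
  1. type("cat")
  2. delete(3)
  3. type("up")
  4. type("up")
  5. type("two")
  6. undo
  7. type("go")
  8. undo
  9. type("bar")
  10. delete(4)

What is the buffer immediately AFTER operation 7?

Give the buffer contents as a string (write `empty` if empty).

After op 1 (type): buf='cat' undo_depth=1 redo_depth=0
After op 2 (delete): buf='(empty)' undo_depth=2 redo_depth=0
After op 3 (type): buf='up' undo_depth=3 redo_depth=0
After op 4 (type): buf='upup' undo_depth=4 redo_depth=0
After op 5 (type): buf='upuptwo' undo_depth=5 redo_depth=0
After op 6 (undo): buf='upup' undo_depth=4 redo_depth=1
After op 7 (type): buf='upupgo' undo_depth=5 redo_depth=0

Answer: upupgo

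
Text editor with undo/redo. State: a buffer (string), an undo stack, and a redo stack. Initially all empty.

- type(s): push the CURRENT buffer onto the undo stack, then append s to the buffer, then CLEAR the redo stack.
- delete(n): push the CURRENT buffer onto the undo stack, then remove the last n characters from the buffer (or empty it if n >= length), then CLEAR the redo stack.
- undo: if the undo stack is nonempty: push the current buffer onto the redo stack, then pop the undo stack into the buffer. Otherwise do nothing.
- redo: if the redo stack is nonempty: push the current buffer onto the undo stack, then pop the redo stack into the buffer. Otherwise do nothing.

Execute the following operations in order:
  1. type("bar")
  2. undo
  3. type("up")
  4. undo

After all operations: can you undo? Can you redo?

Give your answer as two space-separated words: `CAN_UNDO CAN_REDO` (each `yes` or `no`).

Answer: no yes

Derivation:
After op 1 (type): buf='bar' undo_depth=1 redo_depth=0
After op 2 (undo): buf='(empty)' undo_depth=0 redo_depth=1
After op 3 (type): buf='up' undo_depth=1 redo_depth=0
After op 4 (undo): buf='(empty)' undo_depth=0 redo_depth=1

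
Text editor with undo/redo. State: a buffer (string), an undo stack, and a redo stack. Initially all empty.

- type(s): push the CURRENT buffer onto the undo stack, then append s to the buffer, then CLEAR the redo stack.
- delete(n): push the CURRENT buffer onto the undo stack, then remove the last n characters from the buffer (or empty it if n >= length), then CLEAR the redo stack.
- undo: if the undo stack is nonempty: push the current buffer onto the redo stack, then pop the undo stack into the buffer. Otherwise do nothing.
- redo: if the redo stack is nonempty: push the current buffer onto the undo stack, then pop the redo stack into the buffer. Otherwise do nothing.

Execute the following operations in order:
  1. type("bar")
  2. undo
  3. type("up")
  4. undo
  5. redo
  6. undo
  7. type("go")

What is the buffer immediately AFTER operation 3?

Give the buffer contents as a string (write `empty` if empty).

After op 1 (type): buf='bar' undo_depth=1 redo_depth=0
After op 2 (undo): buf='(empty)' undo_depth=0 redo_depth=1
After op 3 (type): buf='up' undo_depth=1 redo_depth=0

Answer: up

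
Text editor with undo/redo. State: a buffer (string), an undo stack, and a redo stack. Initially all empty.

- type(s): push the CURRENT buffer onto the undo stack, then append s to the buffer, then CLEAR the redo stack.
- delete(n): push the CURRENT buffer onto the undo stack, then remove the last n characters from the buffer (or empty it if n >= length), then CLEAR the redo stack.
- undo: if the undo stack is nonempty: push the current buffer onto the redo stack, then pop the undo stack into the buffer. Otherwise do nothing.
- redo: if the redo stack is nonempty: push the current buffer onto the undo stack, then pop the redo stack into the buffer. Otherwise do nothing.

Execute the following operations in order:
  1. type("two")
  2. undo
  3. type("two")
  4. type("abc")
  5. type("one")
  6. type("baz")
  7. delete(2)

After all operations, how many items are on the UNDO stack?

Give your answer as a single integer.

Answer: 5

Derivation:
After op 1 (type): buf='two' undo_depth=1 redo_depth=0
After op 2 (undo): buf='(empty)' undo_depth=0 redo_depth=1
After op 3 (type): buf='two' undo_depth=1 redo_depth=0
After op 4 (type): buf='twoabc' undo_depth=2 redo_depth=0
After op 5 (type): buf='twoabcone' undo_depth=3 redo_depth=0
After op 6 (type): buf='twoabconebaz' undo_depth=4 redo_depth=0
After op 7 (delete): buf='twoabconeb' undo_depth=5 redo_depth=0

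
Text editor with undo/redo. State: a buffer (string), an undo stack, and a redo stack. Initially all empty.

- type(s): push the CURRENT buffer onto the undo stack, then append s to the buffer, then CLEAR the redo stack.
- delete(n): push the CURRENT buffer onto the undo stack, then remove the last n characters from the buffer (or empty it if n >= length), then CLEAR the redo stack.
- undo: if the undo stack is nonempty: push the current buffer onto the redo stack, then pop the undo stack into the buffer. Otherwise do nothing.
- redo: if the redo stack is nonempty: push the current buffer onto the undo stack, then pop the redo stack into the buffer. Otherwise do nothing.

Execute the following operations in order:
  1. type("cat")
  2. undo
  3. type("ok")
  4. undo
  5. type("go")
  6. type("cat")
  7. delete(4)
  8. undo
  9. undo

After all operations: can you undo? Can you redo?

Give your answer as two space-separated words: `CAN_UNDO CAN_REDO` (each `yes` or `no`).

After op 1 (type): buf='cat' undo_depth=1 redo_depth=0
After op 2 (undo): buf='(empty)' undo_depth=0 redo_depth=1
After op 3 (type): buf='ok' undo_depth=1 redo_depth=0
After op 4 (undo): buf='(empty)' undo_depth=0 redo_depth=1
After op 5 (type): buf='go' undo_depth=1 redo_depth=0
After op 6 (type): buf='gocat' undo_depth=2 redo_depth=0
After op 7 (delete): buf='g' undo_depth=3 redo_depth=0
After op 8 (undo): buf='gocat' undo_depth=2 redo_depth=1
After op 9 (undo): buf='go' undo_depth=1 redo_depth=2

Answer: yes yes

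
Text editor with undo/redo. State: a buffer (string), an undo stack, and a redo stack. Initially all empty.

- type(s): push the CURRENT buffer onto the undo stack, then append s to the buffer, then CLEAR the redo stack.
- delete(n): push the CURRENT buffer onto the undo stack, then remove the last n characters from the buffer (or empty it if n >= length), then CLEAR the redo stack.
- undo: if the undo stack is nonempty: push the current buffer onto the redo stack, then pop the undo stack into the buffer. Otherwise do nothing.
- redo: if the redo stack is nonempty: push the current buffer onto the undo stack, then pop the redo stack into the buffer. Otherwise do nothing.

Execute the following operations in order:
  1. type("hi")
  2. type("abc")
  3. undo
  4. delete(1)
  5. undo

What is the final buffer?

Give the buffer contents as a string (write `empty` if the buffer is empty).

After op 1 (type): buf='hi' undo_depth=1 redo_depth=0
After op 2 (type): buf='hiabc' undo_depth=2 redo_depth=0
After op 3 (undo): buf='hi' undo_depth=1 redo_depth=1
After op 4 (delete): buf='h' undo_depth=2 redo_depth=0
After op 5 (undo): buf='hi' undo_depth=1 redo_depth=1

Answer: hi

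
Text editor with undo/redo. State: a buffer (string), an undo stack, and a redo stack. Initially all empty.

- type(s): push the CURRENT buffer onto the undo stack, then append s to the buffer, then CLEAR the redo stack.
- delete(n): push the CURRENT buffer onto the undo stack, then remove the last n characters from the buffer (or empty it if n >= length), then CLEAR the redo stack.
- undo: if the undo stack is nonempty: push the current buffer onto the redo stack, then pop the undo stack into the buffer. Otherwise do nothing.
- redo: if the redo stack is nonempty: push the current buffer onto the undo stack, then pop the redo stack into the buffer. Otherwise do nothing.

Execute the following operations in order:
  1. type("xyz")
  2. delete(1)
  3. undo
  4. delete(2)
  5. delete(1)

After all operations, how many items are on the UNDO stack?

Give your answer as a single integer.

Answer: 3

Derivation:
After op 1 (type): buf='xyz' undo_depth=1 redo_depth=0
After op 2 (delete): buf='xy' undo_depth=2 redo_depth=0
After op 3 (undo): buf='xyz' undo_depth=1 redo_depth=1
After op 4 (delete): buf='x' undo_depth=2 redo_depth=0
After op 5 (delete): buf='(empty)' undo_depth=3 redo_depth=0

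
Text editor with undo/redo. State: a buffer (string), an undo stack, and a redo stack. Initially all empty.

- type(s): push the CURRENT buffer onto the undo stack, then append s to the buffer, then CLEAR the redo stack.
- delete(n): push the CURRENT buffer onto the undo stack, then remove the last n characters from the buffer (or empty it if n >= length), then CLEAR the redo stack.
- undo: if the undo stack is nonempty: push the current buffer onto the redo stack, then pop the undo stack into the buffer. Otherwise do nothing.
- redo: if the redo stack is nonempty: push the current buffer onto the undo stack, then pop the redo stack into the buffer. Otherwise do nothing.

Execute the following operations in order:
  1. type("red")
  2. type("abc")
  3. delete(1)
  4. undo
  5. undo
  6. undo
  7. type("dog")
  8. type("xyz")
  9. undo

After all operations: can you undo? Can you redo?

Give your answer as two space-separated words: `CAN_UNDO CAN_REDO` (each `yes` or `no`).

Answer: yes yes

Derivation:
After op 1 (type): buf='red' undo_depth=1 redo_depth=0
After op 2 (type): buf='redabc' undo_depth=2 redo_depth=0
After op 3 (delete): buf='redab' undo_depth=3 redo_depth=0
After op 4 (undo): buf='redabc' undo_depth=2 redo_depth=1
After op 5 (undo): buf='red' undo_depth=1 redo_depth=2
After op 6 (undo): buf='(empty)' undo_depth=0 redo_depth=3
After op 7 (type): buf='dog' undo_depth=1 redo_depth=0
After op 8 (type): buf='dogxyz' undo_depth=2 redo_depth=0
After op 9 (undo): buf='dog' undo_depth=1 redo_depth=1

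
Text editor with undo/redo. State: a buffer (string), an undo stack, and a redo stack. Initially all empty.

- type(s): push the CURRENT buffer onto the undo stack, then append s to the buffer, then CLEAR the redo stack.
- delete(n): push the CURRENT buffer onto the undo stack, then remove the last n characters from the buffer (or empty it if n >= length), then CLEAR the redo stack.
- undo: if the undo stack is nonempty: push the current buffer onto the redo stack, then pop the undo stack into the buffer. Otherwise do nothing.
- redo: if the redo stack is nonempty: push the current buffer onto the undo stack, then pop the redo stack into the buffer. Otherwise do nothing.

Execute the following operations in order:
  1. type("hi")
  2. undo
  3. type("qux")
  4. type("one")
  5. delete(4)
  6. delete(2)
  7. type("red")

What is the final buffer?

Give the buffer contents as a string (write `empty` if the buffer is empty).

Answer: red

Derivation:
After op 1 (type): buf='hi' undo_depth=1 redo_depth=0
After op 2 (undo): buf='(empty)' undo_depth=0 redo_depth=1
After op 3 (type): buf='qux' undo_depth=1 redo_depth=0
After op 4 (type): buf='quxone' undo_depth=2 redo_depth=0
After op 5 (delete): buf='qu' undo_depth=3 redo_depth=0
After op 6 (delete): buf='(empty)' undo_depth=4 redo_depth=0
After op 7 (type): buf='red' undo_depth=5 redo_depth=0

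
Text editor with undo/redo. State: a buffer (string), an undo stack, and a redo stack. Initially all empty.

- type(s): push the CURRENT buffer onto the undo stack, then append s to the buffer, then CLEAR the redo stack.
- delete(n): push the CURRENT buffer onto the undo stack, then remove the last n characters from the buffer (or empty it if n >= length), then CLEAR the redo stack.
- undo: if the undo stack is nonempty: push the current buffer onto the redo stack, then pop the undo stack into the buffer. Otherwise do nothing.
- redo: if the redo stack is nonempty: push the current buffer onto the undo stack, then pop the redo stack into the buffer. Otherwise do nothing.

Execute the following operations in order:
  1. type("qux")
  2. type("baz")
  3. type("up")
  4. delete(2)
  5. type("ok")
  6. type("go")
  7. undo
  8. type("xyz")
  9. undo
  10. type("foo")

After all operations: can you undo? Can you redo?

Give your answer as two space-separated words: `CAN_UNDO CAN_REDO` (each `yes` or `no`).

After op 1 (type): buf='qux' undo_depth=1 redo_depth=0
After op 2 (type): buf='quxbaz' undo_depth=2 redo_depth=0
After op 3 (type): buf='quxbazup' undo_depth=3 redo_depth=0
After op 4 (delete): buf='quxbaz' undo_depth=4 redo_depth=0
After op 5 (type): buf='quxbazok' undo_depth=5 redo_depth=0
After op 6 (type): buf='quxbazokgo' undo_depth=6 redo_depth=0
After op 7 (undo): buf='quxbazok' undo_depth=5 redo_depth=1
After op 8 (type): buf='quxbazokxyz' undo_depth=6 redo_depth=0
After op 9 (undo): buf='quxbazok' undo_depth=5 redo_depth=1
After op 10 (type): buf='quxbazokfoo' undo_depth=6 redo_depth=0

Answer: yes no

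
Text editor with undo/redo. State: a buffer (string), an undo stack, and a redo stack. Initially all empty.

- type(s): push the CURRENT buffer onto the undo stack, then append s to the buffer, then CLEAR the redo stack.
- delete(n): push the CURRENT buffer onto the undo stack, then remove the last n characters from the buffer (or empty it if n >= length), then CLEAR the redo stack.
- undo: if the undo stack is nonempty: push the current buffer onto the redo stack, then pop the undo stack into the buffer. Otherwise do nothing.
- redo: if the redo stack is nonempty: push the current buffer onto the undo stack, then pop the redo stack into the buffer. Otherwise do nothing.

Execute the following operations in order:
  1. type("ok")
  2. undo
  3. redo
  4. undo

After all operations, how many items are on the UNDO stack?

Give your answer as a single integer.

Answer: 0

Derivation:
After op 1 (type): buf='ok' undo_depth=1 redo_depth=0
After op 2 (undo): buf='(empty)' undo_depth=0 redo_depth=1
After op 3 (redo): buf='ok' undo_depth=1 redo_depth=0
After op 4 (undo): buf='(empty)' undo_depth=0 redo_depth=1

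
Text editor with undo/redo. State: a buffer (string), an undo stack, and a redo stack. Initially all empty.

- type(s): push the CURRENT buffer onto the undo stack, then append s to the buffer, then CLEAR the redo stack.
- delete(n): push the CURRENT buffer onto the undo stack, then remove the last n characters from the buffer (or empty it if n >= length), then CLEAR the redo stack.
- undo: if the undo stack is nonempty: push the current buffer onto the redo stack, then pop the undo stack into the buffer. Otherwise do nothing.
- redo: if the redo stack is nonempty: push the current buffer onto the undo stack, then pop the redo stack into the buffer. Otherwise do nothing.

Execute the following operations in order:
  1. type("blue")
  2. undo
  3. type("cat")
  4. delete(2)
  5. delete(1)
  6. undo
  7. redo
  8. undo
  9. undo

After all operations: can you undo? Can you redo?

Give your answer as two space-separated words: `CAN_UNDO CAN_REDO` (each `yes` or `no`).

Answer: yes yes

Derivation:
After op 1 (type): buf='blue' undo_depth=1 redo_depth=0
After op 2 (undo): buf='(empty)' undo_depth=0 redo_depth=1
After op 3 (type): buf='cat' undo_depth=1 redo_depth=0
After op 4 (delete): buf='c' undo_depth=2 redo_depth=0
After op 5 (delete): buf='(empty)' undo_depth=3 redo_depth=0
After op 6 (undo): buf='c' undo_depth=2 redo_depth=1
After op 7 (redo): buf='(empty)' undo_depth=3 redo_depth=0
After op 8 (undo): buf='c' undo_depth=2 redo_depth=1
After op 9 (undo): buf='cat' undo_depth=1 redo_depth=2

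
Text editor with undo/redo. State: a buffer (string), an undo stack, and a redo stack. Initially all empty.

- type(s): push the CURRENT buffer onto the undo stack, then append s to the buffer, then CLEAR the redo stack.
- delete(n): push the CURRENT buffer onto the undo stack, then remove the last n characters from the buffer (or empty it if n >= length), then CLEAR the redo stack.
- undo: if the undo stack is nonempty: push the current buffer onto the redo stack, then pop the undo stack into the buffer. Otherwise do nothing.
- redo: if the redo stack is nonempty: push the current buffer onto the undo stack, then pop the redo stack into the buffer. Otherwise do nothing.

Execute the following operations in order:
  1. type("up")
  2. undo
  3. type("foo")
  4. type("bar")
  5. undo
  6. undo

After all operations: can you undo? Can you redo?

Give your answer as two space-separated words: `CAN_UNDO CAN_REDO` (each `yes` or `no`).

Answer: no yes

Derivation:
After op 1 (type): buf='up' undo_depth=1 redo_depth=0
After op 2 (undo): buf='(empty)' undo_depth=0 redo_depth=1
After op 3 (type): buf='foo' undo_depth=1 redo_depth=0
After op 4 (type): buf='foobar' undo_depth=2 redo_depth=0
After op 5 (undo): buf='foo' undo_depth=1 redo_depth=1
After op 6 (undo): buf='(empty)' undo_depth=0 redo_depth=2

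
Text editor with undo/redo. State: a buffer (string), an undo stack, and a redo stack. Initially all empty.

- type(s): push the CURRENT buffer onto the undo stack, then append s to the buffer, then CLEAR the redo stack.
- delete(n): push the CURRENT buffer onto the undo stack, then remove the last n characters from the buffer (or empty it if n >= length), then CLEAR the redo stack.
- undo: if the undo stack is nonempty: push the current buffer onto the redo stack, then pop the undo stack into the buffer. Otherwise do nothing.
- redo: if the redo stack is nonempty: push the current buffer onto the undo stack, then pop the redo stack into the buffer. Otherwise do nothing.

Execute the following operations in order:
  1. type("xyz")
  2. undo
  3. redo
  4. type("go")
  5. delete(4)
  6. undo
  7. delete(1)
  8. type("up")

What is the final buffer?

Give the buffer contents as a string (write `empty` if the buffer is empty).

After op 1 (type): buf='xyz' undo_depth=1 redo_depth=0
After op 2 (undo): buf='(empty)' undo_depth=0 redo_depth=1
After op 3 (redo): buf='xyz' undo_depth=1 redo_depth=0
After op 4 (type): buf='xyzgo' undo_depth=2 redo_depth=0
After op 5 (delete): buf='x' undo_depth=3 redo_depth=0
After op 6 (undo): buf='xyzgo' undo_depth=2 redo_depth=1
After op 7 (delete): buf='xyzg' undo_depth=3 redo_depth=0
After op 8 (type): buf='xyzgup' undo_depth=4 redo_depth=0

Answer: xyzgup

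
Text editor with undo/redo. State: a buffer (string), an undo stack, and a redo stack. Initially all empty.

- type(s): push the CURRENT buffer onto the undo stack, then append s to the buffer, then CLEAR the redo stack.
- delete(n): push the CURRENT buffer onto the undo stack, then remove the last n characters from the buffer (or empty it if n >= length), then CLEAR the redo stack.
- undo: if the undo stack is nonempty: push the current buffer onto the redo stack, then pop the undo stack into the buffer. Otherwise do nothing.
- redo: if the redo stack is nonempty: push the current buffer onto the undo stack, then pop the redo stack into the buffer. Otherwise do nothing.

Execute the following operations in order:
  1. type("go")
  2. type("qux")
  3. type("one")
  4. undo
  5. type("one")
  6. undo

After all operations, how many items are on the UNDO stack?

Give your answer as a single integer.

After op 1 (type): buf='go' undo_depth=1 redo_depth=0
After op 2 (type): buf='goqux' undo_depth=2 redo_depth=0
After op 3 (type): buf='goquxone' undo_depth=3 redo_depth=0
After op 4 (undo): buf='goqux' undo_depth=2 redo_depth=1
After op 5 (type): buf='goquxone' undo_depth=3 redo_depth=0
After op 6 (undo): buf='goqux' undo_depth=2 redo_depth=1

Answer: 2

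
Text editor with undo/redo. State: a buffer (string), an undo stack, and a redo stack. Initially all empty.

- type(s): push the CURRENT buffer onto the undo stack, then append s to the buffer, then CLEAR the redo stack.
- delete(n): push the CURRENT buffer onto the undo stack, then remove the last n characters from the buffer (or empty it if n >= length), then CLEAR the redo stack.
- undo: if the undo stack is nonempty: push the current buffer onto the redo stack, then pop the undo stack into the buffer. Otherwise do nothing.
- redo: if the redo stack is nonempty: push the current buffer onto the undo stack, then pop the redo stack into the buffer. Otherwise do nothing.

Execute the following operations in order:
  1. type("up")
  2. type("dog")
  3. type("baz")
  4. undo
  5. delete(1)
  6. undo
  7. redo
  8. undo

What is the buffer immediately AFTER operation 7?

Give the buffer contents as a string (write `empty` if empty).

After op 1 (type): buf='up' undo_depth=1 redo_depth=0
After op 2 (type): buf='updog' undo_depth=2 redo_depth=0
After op 3 (type): buf='updogbaz' undo_depth=3 redo_depth=0
After op 4 (undo): buf='updog' undo_depth=2 redo_depth=1
After op 5 (delete): buf='updo' undo_depth=3 redo_depth=0
After op 6 (undo): buf='updog' undo_depth=2 redo_depth=1
After op 7 (redo): buf='updo' undo_depth=3 redo_depth=0

Answer: updo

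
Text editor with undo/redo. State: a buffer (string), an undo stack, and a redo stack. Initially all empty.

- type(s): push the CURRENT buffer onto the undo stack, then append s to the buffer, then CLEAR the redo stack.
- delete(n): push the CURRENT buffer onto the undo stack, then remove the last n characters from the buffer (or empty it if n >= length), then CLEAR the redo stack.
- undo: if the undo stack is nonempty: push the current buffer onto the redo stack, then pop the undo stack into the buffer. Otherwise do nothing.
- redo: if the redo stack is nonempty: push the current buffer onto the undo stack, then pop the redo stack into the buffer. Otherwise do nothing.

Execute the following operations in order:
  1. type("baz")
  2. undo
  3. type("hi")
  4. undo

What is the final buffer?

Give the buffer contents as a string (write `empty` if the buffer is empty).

Answer: empty

Derivation:
After op 1 (type): buf='baz' undo_depth=1 redo_depth=0
After op 2 (undo): buf='(empty)' undo_depth=0 redo_depth=1
After op 3 (type): buf='hi' undo_depth=1 redo_depth=0
After op 4 (undo): buf='(empty)' undo_depth=0 redo_depth=1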